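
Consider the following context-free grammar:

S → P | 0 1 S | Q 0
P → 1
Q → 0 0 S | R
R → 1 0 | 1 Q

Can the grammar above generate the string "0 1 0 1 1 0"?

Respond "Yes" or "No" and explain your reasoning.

No - no valid derivation exists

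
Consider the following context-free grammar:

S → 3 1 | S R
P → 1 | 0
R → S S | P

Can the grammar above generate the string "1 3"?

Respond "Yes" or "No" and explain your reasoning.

No - no valid derivation exists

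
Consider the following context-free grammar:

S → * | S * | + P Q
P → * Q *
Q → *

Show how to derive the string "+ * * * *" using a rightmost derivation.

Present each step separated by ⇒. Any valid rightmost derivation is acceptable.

S ⇒ + P Q ⇒ + P * ⇒ + * Q * * ⇒ + * * * *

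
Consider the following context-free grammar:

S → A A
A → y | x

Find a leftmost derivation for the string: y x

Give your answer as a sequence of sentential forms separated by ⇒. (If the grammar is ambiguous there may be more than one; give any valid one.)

S ⇒ A A ⇒ y A ⇒ y x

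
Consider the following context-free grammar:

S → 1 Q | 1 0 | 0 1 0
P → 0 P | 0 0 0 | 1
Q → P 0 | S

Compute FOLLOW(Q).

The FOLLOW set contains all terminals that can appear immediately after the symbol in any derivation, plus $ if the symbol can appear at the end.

We compute FOLLOW(Q) using the standard algorithm.
FOLLOW(S) starts with {$}.
FIRST(P) = {0, 1}
FIRST(Q) = {0, 1}
FIRST(S) = {0, 1}
FOLLOW(P) = {0}
FOLLOW(Q) = {$}
FOLLOW(S) = {$}
Therefore, FOLLOW(Q) = {$}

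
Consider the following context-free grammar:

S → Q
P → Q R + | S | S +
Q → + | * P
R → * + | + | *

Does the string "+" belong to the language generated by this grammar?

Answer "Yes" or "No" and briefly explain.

Yes - a valid derivation exists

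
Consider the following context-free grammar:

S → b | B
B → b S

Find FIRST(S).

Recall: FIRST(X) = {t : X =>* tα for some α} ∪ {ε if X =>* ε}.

We compute FIRST(S) using the standard algorithm.
FIRST(B) = {b}
FIRST(S) = {b}
Therefore, FIRST(S) = {b}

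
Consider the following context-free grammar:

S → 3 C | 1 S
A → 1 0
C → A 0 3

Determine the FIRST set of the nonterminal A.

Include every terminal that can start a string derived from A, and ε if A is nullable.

We compute FIRST(A) using the standard algorithm.
FIRST(A) = {1}
FIRST(C) = {1}
FIRST(S) = {1, 3}
Therefore, FIRST(A) = {1}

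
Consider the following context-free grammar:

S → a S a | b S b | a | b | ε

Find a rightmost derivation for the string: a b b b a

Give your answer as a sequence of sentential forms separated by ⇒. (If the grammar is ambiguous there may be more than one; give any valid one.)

S ⇒ a S a ⇒ a b S b a ⇒ a b b b a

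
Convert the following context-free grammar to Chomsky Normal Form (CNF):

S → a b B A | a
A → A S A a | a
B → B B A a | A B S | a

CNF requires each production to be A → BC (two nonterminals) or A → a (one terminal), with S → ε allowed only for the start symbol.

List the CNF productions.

TA → a; TB → b; S → a; A → a; B → a; S → TA X0; X0 → TB X1; X1 → B A; A → A X2; X2 → S X3; X3 → A TA; B → B X4; X4 → B X5; X5 → A TA; B → A X6; X6 → B S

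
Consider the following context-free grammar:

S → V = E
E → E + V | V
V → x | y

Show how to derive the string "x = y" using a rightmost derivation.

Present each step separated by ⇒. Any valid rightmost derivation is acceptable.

S ⇒ V = E ⇒ V = V ⇒ V = y ⇒ x = y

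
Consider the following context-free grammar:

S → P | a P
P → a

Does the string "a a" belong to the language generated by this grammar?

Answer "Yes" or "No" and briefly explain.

Yes - a valid derivation exists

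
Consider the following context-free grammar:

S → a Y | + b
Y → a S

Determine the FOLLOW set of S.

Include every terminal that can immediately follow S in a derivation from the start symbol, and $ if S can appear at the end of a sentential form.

We compute FOLLOW(S) using the standard algorithm.
FOLLOW(S) starts with {$}.
FIRST(S) = {+, a}
FIRST(Y) = {a}
FOLLOW(S) = {$}
FOLLOW(Y) = {$}
Therefore, FOLLOW(S) = {$}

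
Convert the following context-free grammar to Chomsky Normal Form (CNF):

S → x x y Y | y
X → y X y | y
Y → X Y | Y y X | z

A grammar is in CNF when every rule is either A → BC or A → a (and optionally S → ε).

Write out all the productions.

TX → x; TY → y; S → y; X → y; Y → z; S → TX X0; X0 → TX X1; X1 → TY Y; X → TY X2; X2 → X TY; Y → X Y; Y → Y X3; X3 → TY X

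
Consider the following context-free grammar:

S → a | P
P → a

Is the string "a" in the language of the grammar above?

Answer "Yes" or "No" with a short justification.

Yes - a valid derivation exists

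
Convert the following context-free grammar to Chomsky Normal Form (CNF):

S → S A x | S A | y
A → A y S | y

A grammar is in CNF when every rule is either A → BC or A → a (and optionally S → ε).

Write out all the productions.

TX → x; S → y; TY → y; A → y; S → S X0; X0 → A TX; S → S A; A → A X1; X1 → TY S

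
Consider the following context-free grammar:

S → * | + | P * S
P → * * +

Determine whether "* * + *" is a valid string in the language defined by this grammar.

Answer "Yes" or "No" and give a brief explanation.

No - no valid derivation exists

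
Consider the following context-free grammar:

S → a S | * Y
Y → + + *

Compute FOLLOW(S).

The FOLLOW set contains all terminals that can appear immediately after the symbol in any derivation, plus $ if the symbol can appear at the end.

We compute FOLLOW(S) using the standard algorithm.
FOLLOW(S) starts with {$}.
FIRST(S) = {*, a}
FIRST(Y) = {+}
FOLLOW(S) = {$}
FOLLOW(Y) = {$}
Therefore, FOLLOW(S) = {$}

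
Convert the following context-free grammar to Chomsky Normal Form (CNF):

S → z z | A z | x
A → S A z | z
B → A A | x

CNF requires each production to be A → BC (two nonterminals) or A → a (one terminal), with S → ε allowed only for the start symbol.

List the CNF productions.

TZ → z; S → x; A → z; B → x; S → TZ TZ; S → A TZ; A → S X0; X0 → A TZ; B → A A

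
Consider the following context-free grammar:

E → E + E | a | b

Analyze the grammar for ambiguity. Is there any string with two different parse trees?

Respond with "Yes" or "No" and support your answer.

Yes - the string 'a + b + b + a' has two distinct parse trees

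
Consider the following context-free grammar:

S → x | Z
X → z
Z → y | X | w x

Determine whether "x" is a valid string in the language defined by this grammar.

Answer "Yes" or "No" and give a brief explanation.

Yes - a valid derivation exists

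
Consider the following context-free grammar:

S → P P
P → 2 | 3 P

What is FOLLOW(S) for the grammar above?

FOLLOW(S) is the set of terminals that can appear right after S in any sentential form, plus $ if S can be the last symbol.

We compute FOLLOW(S) using the standard algorithm.
FOLLOW(S) starts with {$}.
FIRST(P) = {2, 3}
FIRST(S) = {2, 3}
FOLLOW(P) = {$, 2, 3}
FOLLOW(S) = {$}
Therefore, FOLLOW(S) = {$}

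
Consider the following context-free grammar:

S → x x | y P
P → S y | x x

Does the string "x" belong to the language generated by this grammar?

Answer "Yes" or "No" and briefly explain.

No - no valid derivation exists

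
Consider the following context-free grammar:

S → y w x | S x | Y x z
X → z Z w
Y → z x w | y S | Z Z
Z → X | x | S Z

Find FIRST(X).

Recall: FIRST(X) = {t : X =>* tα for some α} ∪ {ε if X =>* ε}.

We compute FIRST(X) using the standard algorithm.
FIRST(S) = {x, y, z}
FIRST(X) = {z}
FIRST(Y) = {x, y, z}
FIRST(Z) = {x, y, z}
Therefore, FIRST(X) = {z}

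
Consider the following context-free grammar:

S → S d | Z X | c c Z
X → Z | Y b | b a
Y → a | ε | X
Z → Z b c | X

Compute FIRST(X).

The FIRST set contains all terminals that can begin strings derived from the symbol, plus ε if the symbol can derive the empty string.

We compute FIRST(X) using the standard algorithm.
FIRST(S) = {a, b, c}
FIRST(X) = {a, b}
FIRST(Y) = {a, b, ε}
FIRST(Z) = {a, b}
Therefore, FIRST(X) = {a, b}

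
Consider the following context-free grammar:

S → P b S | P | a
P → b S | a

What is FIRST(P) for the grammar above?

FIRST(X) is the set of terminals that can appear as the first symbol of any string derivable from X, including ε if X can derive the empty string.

We compute FIRST(P) using the standard algorithm.
FIRST(P) = {a, b}
FIRST(S) = {a, b}
Therefore, FIRST(P) = {a, b}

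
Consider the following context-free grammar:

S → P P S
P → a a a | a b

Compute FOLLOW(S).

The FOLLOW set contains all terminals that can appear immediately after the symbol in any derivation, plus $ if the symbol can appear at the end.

We compute FOLLOW(S) using the standard algorithm.
FOLLOW(S) starts with {$}.
FIRST(P) = {a}
FIRST(S) = {a}
FOLLOW(P) = {a}
FOLLOW(S) = {$}
Therefore, FOLLOW(S) = {$}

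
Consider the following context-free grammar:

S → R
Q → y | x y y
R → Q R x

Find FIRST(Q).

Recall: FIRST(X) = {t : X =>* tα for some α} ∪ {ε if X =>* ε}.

We compute FIRST(Q) using the standard algorithm.
FIRST(Q) = {x, y}
FIRST(R) = {x, y}
FIRST(S) = {x, y}
Therefore, FIRST(Q) = {x, y}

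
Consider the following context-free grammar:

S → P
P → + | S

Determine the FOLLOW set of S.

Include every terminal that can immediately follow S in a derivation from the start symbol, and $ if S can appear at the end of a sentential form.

We compute FOLLOW(S) using the standard algorithm.
FOLLOW(S) starts with {$}.
FIRST(P) = {+}
FIRST(S) = {+}
FOLLOW(P) = {$}
FOLLOW(S) = {$}
Therefore, FOLLOW(S) = {$}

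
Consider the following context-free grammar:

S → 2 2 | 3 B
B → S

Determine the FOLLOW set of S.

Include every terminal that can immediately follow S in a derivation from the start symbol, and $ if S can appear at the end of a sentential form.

We compute FOLLOW(S) using the standard algorithm.
FOLLOW(S) starts with {$}.
FIRST(B) = {2, 3}
FIRST(S) = {2, 3}
FOLLOW(B) = {$}
FOLLOW(S) = {$}
Therefore, FOLLOW(S) = {$}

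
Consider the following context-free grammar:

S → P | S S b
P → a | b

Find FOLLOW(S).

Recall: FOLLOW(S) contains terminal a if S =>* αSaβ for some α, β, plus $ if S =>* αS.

We compute FOLLOW(S) using the standard algorithm.
FOLLOW(S) starts with {$}.
FIRST(P) = {a, b}
FIRST(S) = {a, b}
FOLLOW(P) = {$, a, b}
FOLLOW(S) = {$, a, b}
Therefore, FOLLOW(S) = {$, a, b}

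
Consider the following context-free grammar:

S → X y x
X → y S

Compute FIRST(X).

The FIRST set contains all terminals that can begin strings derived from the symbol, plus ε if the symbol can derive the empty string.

We compute FIRST(X) using the standard algorithm.
FIRST(S) = {y}
FIRST(X) = {y}
Therefore, FIRST(X) = {y}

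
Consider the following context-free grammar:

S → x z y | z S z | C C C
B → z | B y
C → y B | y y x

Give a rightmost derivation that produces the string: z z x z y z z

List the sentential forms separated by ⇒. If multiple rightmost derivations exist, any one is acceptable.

S ⇒ z S z ⇒ z z S z z ⇒ z z x z y z z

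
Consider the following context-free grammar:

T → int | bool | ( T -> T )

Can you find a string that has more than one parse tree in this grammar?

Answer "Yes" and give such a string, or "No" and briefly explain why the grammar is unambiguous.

No - the grammar is unambiguous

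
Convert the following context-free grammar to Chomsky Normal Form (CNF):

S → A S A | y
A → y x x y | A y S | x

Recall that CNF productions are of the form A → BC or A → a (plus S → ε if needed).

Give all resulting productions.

S → y; TY → y; TX → x; A → x; S → A X0; X0 → S A; A → TY X1; X1 → TX X2; X2 → TX TY; A → A X3; X3 → TY S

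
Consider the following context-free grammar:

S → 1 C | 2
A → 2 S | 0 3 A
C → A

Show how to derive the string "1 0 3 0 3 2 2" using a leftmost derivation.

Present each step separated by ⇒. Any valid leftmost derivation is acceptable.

S ⇒ 1 C ⇒ 1 A ⇒ 1 0 3 A ⇒ 1 0 3 0 3 A ⇒ 1 0 3 0 3 2 S ⇒ 1 0 3 0 3 2 2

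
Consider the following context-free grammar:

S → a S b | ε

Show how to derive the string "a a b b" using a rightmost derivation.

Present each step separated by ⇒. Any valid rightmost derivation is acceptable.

S ⇒ a S b ⇒ a a S b b ⇒ a a b b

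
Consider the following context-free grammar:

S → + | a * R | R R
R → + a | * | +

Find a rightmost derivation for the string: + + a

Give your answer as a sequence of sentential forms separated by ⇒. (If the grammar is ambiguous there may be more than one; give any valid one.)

S ⇒ R R ⇒ R + a ⇒ + + a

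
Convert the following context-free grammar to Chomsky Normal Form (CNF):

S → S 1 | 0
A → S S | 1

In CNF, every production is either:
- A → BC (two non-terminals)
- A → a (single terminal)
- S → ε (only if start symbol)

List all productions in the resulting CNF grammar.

T1 → 1; S → 0; A → 1; S → S T1; A → S S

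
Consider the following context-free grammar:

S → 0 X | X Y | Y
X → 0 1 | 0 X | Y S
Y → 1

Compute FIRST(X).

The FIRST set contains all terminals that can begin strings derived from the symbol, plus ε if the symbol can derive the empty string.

We compute FIRST(X) using the standard algorithm.
FIRST(S) = {0, 1}
FIRST(X) = {0, 1}
FIRST(Y) = {1}
Therefore, FIRST(X) = {0, 1}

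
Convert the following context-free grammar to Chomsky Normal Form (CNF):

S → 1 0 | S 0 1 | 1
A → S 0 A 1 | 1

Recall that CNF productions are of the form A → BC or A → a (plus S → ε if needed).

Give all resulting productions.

T1 → 1; T0 → 0; S → 1; A → 1; S → T1 T0; S → S X0; X0 → T0 T1; A → S X1; X1 → T0 X2; X2 → A T1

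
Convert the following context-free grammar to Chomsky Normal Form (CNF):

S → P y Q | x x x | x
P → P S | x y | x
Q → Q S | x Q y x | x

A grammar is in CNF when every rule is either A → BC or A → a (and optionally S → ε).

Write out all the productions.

TY → y; TX → x; S → x; P → x; Q → x; S → P X0; X0 → TY Q; S → TX X1; X1 → TX TX; P → P S; P → TX TY; Q → Q S; Q → TX X2; X2 → Q X3; X3 → TY TX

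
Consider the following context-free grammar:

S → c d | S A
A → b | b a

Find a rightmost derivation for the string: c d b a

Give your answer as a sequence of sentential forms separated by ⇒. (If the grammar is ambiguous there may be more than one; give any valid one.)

S ⇒ S A ⇒ S b a ⇒ c d b a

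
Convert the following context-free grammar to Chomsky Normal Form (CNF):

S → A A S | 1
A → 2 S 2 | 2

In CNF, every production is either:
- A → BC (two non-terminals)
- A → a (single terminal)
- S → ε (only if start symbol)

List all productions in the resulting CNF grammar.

S → 1; T2 → 2; A → 2; S → A X0; X0 → A S; A → T2 X1; X1 → S T2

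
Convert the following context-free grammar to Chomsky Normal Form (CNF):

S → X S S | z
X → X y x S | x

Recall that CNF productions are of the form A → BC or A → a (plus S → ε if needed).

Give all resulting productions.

S → z; TY → y; TX → x; X → x; S → X X0; X0 → S S; X → X X1; X1 → TY X2; X2 → TX S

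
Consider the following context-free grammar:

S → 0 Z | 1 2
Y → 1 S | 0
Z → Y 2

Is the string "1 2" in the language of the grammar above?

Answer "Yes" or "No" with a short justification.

Yes - a valid derivation exists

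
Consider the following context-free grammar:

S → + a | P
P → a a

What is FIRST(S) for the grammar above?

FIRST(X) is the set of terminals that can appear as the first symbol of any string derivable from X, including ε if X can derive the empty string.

We compute FIRST(S) using the standard algorithm.
FIRST(P) = {a}
FIRST(S) = {+, a}
Therefore, FIRST(S) = {+, a}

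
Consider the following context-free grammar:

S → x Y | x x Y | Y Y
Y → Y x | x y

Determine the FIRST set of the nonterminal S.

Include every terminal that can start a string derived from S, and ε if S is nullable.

We compute FIRST(S) using the standard algorithm.
FIRST(S) = {x}
FIRST(Y) = {x}
Therefore, FIRST(S) = {x}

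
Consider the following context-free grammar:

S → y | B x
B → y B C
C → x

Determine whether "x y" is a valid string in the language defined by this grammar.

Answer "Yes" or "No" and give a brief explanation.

No - no valid derivation exists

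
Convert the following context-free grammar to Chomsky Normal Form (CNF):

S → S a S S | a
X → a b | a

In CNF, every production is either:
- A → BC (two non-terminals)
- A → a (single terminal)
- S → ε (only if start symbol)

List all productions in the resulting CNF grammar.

TA → a; S → a; TB → b; X → a; S → S X0; X0 → TA X1; X1 → S S; X → TA TB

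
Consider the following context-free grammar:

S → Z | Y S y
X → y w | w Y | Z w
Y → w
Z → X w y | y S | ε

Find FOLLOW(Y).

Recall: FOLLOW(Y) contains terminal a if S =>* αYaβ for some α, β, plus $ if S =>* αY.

We compute FOLLOW(Y) using the standard algorithm.
FOLLOW(S) starts with {$}.
FIRST(S) = {w, y, ε}
FIRST(X) = {w, y}
FIRST(Y) = {w}
FIRST(Z) = {w, y, ε}
FOLLOW(S) = {$, w, y}
FOLLOW(X) = {w}
FOLLOW(Y) = {w, y}
FOLLOW(Z) = {$, w, y}
Therefore, FOLLOW(Y) = {w, y}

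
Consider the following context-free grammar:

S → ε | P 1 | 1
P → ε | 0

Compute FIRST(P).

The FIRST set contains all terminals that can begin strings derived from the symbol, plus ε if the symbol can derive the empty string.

We compute FIRST(P) using the standard algorithm.
FIRST(P) = {0, ε}
FIRST(S) = {0, 1, ε}
Therefore, FIRST(P) = {0, ε}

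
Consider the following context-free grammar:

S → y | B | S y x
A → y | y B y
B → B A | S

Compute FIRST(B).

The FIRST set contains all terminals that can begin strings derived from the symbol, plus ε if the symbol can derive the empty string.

We compute FIRST(B) using the standard algorithm.
FIRST(A) = {y}
FIRST(B) = {y}
FIRST(S) = {y}
Therefore, FIRST(B) = {y}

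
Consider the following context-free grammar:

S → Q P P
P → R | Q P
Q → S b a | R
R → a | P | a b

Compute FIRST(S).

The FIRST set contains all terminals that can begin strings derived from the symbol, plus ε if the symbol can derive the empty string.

We compute FIRST(S) using the standard algorithm.
FIRST(P) = {a}
FIRST(Q) = {a}
FIRST(R) = {a}
FIRST(S) = {a}
Therefore, FIRST(S) = {a}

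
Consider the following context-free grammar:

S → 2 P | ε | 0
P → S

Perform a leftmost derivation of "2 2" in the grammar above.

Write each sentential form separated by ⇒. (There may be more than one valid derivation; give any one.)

S ⇒ 2 P ⇒ 2 S ⇒ 2 2 P ⇒ 2 2 S ⇒ 2 2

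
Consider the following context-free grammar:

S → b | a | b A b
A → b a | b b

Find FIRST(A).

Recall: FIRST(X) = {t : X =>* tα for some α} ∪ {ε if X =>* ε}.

We compute FIRST(A) using the standard algorithm.
FIRST(A) = {b}
FIRST(S) = {a, b}
Therefore, FIRST(A) = {b}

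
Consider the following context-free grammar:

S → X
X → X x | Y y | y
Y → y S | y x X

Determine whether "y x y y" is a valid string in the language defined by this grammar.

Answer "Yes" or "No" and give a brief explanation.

Yes - a valid derivation exists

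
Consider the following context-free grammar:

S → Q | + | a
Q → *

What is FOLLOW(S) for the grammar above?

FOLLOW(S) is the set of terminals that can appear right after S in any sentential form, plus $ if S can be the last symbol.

We compute FOLLOW(S) using the standard algorithm.
FOLLOW(S) starts with {$}.
FIRST(Q) = {*}
FIRST(S) = {*, +, a}
FOLLOW(Q) = {$}
FOLLOW(S) = {$}
Therefore, FOLLOW(S) = {$}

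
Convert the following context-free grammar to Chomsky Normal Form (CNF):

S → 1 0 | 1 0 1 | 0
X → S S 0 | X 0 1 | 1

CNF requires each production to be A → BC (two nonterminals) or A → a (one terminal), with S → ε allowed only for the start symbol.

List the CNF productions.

T1 → 1; T0 → 0; S → 0; X → 1; S → T1 T0; S → T1 X0; X0 → T0 T1; X → S X1; X1 → S T0; X → X X2; X2 → T0 T1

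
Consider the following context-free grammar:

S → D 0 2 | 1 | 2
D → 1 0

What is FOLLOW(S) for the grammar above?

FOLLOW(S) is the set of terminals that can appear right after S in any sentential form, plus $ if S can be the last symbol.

We compute FOLLOW(S) using the standard algorithm.
FOLLOW(S) starts with {$}.
FIRST(D) = {1}
FIRST(S) = {1, 2}
FOLLOW(D) = {0}
FOLLOW(S) = {$}
Therefore, FOLLOW(S) = {$}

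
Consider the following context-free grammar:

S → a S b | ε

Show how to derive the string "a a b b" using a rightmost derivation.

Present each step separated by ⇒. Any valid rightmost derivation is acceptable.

S ⇒ a S b ⇒ a a S b b ⇒ a a b b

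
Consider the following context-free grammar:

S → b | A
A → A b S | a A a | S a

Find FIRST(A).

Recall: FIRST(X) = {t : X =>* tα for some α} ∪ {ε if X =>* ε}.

We compute FIRST(A) using the standard algorithm.
FIRST(A) = {a, b}
FIRST(S) = {a, b}
Therefore, FIRST(A) = {a, b}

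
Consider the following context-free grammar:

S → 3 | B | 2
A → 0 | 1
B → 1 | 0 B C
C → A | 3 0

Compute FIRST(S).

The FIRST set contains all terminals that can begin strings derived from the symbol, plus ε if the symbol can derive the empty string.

We compute FIRST(S) using the standard algorithm.
FIRST(A) = {0, 1}
FIRST(B) = {0, 1}
FIRST(C) = {0, 1, 3}
FIRST(S) = {0, 1, 2, 3}
Therefore, FIRST(S) = {0, 1, 2, 3}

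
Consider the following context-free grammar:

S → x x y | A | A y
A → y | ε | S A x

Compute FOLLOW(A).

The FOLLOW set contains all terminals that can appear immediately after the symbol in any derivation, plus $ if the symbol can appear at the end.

We compute FOLLOW(A) using the standard algorithm.
FOLLOW(S) starts with {$}.
FIRST(A) = {x, y, ε}
FIRST(S) = {x, y, ε}
FOLLOW(A) = {$, x, y}
FOLLOW(S) = {$, x, y}
Therefore, FOLLOW(A) = {$, x, y}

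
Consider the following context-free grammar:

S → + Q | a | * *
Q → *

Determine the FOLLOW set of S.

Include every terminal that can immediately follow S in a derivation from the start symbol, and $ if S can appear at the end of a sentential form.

We compute FOLLOW(S) using the standard algorithm.
FOLLOW(S) starts with {$}.
FIRST(Q) = {*}
FIRST(S) = {*, +, a}
FOLLOW(Q) = {$}
FOLLOW(S) = {$}
Therefore, FOLLOW(S) = {$}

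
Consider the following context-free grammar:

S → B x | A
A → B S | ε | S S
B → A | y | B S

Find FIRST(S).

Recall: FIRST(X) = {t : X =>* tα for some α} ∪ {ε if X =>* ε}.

We compute FIRST(S) using the standard algorithm.
FIRST(A) = {x, y, ε}
FIRST(B) = {x, y, ε}
FIRST(S) = {x, y, ε}
Therefore, FIRST(S) = {x, y, ε}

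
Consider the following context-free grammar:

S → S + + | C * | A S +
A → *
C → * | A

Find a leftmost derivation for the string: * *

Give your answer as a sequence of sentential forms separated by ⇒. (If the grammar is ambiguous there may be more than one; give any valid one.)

S ⇒ C * ⇒ A * ⇒ * *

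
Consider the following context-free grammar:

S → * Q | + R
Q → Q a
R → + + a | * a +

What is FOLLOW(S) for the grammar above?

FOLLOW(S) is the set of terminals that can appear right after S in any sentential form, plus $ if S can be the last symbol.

We compute FOLLOW(S) using the standard algorithm.
FOLLOW(S) starts with {$}.
FIRST(Q) = {}
FIRST(R) = {*, +}
FIRST(S) = {*, +}
FOLLOW(Q) = {$, a}
FOLLOW(R) = {$}
FOLLOW(S) = {$}
Therefore, FOLLOW(S) = {$}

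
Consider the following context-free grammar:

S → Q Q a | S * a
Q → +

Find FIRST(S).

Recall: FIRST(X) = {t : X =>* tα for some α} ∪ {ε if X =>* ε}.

We compute FIRST(S) using the standard algorithm.
FIRST(Q) = {+}
FIRST(S) = {+}
Therefore, FIRST(S) = {+}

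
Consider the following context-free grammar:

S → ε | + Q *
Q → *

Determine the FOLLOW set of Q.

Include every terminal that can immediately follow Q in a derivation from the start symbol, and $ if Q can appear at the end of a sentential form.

We compute FOLLOW(Q) using the standard algorithm.
FOLLOW(S) starts with {$}.
FIRST(Q) = {*}
FIRST(S) = {+, ε}
FOLLOW(Q) = {*}
FOLLOW(S) = {$}
Therefore, FOLLOW(Q) = {*}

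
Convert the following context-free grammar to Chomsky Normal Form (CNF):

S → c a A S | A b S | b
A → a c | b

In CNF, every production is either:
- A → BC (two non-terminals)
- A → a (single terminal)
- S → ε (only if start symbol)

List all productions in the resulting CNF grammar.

TC → c; TA → a; TB → b; S → b; A → b; S → TC X0; X0 → TA X1; X1 → A S; S → A X2; X2 → TB S; A → TA TC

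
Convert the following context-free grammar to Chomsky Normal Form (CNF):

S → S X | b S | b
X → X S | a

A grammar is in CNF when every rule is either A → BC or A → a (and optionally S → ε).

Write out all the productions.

TB → b; S → b; X → a; S → S X; S → TB S; X → X S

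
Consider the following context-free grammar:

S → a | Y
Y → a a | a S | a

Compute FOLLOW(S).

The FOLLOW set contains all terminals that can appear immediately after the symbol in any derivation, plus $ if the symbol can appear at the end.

We compute FOLLOW(S) using the standard algorithm.
FOLLOW(S) starts with {$}.
FIRST(S) = {a}
FIRST(Y) = {a}
FOLLOW(S) = {$}
FOLLOW(Y) = {$}
Therefore, FOLLOW(S) = {$}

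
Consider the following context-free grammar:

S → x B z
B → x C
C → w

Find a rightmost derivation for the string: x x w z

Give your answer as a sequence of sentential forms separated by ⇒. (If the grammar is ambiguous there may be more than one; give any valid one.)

S ⇒ x B z ⇒ x x C z ⇒ x x w z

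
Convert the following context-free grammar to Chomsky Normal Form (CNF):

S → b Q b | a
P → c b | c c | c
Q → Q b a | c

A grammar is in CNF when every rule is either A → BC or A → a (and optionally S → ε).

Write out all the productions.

TB → b; S → a; TC → c; P → c; TA → a; Q → c; S → TB X0; X0 → Q TB; P → TC TB; P → TC TC; Q → Q X1; X1 → TB TA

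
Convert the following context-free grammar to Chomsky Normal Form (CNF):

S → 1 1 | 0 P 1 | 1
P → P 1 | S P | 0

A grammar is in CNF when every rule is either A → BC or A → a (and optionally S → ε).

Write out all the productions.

T1 → 1; T0 → 0; S → 1; P → 0; S → T1 T1; S → T0 X0; X0 → P T1; P → P T1; P → S P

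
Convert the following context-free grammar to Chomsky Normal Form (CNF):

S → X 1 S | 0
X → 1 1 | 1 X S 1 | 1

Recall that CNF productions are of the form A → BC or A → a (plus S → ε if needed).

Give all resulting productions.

T1 → 1; S → 0; X → 1; S → X X0; X0 → T1 S; X → T1 T1; X → T1 X1; X1 → X X2; X2 → S T1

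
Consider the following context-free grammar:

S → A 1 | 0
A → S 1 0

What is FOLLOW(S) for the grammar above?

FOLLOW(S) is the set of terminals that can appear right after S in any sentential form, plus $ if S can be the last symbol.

We compute FOLLOW(S) using the standard algorithm.
FOLLOW(S) starts with {$}.
FIRST(A) = {0}
FIRST(S) = {0}
FOLLOW(A) = {1}
FOLLOW(S) = {$, 1}
Therefore, FOLLOW(S) = {$, 1}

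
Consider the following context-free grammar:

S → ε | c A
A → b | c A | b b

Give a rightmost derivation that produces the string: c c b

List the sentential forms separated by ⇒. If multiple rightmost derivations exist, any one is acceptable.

S ⇒ c A ⇒ c c A ⇒ c c b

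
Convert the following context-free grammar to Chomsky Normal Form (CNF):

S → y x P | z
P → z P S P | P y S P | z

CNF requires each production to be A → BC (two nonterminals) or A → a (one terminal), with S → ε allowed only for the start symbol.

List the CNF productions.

TY → y; TX → x; S → z; TZ → z; P → z; S → TY X0; X0 → TX P; P → TZ X1; X1 → P X2; X2 → S P; P → P X3; X3 → TY X4; X4 → S P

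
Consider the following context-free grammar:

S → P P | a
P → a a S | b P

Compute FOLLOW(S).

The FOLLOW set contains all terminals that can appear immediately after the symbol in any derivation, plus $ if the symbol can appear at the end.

We compute FOLLOW(S) using the standard algorithm.
FOLLOW(S) starts with {$}.
FIRST(P) = {a, b}
FIRST(S) = {a, b}
FOLLOW(P) = {$, a, b}
FOLLOW(S) = {$, a, b}
Therefore, FOLLOW(S) = {$, a, b}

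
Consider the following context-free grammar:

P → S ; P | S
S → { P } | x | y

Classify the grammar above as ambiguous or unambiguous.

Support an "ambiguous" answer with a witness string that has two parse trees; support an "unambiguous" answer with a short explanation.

Unambiguous - every string in the language has a unique parse tree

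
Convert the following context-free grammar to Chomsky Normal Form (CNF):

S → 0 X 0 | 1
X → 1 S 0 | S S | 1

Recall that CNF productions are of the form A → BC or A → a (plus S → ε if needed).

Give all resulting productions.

T0 → 0; S → 1; T1 → 1; X → 1; S → T0 X0; X0 → X T0; X → T1 X1; X1 → S T0; X → S S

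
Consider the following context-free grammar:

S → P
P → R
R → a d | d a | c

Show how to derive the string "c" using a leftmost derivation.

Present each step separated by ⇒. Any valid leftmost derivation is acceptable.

S ⇒ P ⇒ R ⇒ c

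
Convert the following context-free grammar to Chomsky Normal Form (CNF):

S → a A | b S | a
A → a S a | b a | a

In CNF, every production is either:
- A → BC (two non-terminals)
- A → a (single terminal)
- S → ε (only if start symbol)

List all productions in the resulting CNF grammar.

TA → a; TB → b; S → a; A → a; S → TA A; S → TB S; A → TA X0; X0 → S TA; A → TB TA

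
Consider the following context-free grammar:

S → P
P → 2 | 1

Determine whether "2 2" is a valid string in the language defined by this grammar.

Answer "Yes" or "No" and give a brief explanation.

No - no valid derivation exists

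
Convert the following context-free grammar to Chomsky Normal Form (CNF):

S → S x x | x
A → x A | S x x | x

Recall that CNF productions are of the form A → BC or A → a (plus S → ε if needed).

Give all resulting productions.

TX → x; S → x; A → x; S → S X0; X0 → TX TX; A → TX A; A → S X1; X1 → TX TX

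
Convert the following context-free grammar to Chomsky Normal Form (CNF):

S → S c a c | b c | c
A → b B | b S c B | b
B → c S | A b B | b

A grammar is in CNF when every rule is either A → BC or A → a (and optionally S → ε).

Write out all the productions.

TC → c; TA → a; TB → b; S → c; A → b; B → b; S → S X0; X0 → TC X1; X1 → TA TC; S → TB TC; A → TB B; A → TB X2; X2 → S X3; X3 → TC B; B → TC S; B → A X4; X4 → TB B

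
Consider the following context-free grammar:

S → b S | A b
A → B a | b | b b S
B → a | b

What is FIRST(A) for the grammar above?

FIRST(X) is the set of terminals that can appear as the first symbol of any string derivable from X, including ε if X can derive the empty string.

We compute FIRST(A) using the standard algorithm.
FIRST(A) = {a, b}
FIRST(B) = {a, b}
FIRST(S) = {a, b}
Therefore, FIRST(A) = {a, b}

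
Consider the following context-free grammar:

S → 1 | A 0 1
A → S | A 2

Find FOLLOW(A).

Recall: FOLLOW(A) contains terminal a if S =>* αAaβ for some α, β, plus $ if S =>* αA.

We compute FOLLOW(A) using the standard algorithm.
FOLLOW(S) starts with {$}.
FIRST(A) = {1}
FIRST(S) = {1}
FOLLOW(A) = {0, 2}
FOLLOW(S) = {$, 0, 2}
Therefore, FOLLOW(A) = {0, 2}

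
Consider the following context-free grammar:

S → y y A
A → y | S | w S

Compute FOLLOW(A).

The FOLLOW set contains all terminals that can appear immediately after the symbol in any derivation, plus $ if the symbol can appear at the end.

We compute FOLLOW(A) using the standard algorithm.
FOLLOW(S) starts with {$}.
FIRST(A) = {w, y}
FIRST(S) = {y}
FOLLOW(A) = {$}
FOLLOW(S) = {$}
Therefore, FOLLOW(A) = {$}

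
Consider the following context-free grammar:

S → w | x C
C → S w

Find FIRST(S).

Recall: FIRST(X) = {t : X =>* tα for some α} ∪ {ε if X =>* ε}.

We compute FIRST(S) using the standard algorithm.
FIRST(C) = {w, x}
FIRST(S) = {w, x}
Therefore, FIRST(S) = {w, x}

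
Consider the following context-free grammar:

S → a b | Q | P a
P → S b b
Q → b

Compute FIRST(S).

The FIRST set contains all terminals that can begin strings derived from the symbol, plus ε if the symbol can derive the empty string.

We compute FIRST(S) using the standard algorithm.
FIRST(P) = {a, b}
FIRST(Q) = {b}
FIRST(S) = {a, b}
Therefore, FIRST(S) = {a, b}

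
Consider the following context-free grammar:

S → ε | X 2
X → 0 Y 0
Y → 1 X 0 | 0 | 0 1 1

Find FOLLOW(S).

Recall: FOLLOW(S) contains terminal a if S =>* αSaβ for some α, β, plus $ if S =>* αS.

We compute FOLLOW(S) using the standard algorithm.
FOLLOW(S) starts with {$}.
FIRST(S) = {0, ε}
FIRST(X) = {0}
FIRST(Y) = {0, 1}
FOLLOW(S) = {$}
FOLLOW(X) = {0, 2}
FOLLOW(Y) = {0}
Therefore, FOLLOW(S) = {$}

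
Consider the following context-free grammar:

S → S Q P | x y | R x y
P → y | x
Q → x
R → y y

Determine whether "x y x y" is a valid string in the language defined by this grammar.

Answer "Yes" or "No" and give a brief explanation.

Yes - a valid derivation exists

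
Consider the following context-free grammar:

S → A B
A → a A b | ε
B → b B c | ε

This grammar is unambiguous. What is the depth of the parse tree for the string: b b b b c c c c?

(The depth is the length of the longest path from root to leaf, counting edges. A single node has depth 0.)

6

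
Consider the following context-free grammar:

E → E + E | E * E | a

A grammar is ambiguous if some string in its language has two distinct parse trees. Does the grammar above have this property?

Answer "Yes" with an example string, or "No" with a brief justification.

Yes - the string 'a * a * a + a + a * a' has two distinct parse trees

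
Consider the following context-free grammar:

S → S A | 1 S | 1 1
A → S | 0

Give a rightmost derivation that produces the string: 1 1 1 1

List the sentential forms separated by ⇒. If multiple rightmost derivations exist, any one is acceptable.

S ⇒ 1 S ⇒ 1 1 S ⇒ 1 1 1 1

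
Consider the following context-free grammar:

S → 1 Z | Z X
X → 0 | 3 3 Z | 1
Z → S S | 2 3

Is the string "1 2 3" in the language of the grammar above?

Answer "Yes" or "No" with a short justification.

Yes - a valid derivation exists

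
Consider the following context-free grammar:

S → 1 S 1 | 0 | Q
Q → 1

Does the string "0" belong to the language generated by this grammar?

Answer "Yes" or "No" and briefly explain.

Yes - a valid derivation exists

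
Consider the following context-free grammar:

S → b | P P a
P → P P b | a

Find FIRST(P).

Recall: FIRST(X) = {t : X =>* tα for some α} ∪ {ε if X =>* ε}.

We compute FIRST(P) using the standard algorithm.
FIRST(P) = {a}
FIRST(S) = {a, b}
Therefore, FIRST(P) = {a}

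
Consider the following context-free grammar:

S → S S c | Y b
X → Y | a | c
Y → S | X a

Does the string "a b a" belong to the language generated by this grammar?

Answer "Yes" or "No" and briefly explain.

No - no valid derivation exists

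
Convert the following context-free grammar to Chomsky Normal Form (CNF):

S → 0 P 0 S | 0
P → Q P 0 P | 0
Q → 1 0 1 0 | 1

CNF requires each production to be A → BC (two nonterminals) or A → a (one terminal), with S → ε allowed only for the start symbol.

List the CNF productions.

T0 → 0; S → 0; P → 0; T1 → 1; Q → 1; S → T0 X0; X0 → P X1; X1 → T0 S; P → Q X2; X2 → P X3; X3 → T0 P; Q → T1 X4; X4 → T0 X5; X5 → T1 T0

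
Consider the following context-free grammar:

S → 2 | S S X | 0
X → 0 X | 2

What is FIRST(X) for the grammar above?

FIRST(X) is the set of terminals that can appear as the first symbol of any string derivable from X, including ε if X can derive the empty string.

We compute FIRST(X) using the standard algorithm.
FIRST(S) = {0, 2}
FIRST(X) = {0, 2}
Therefore, FIRST(X) = {0, 2}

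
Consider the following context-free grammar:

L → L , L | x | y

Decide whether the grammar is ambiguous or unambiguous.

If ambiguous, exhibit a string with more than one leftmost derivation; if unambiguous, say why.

Ambiguous - the string 'y , x , x , x' has two distinct leftmost derivations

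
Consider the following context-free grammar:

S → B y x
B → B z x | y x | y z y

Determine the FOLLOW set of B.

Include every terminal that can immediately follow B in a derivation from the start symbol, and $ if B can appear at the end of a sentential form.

We compute FOLLOW(B) using the standard algorithm.
FOLLOW(S) starts with {$}.
FIRST(B) = {y}
FIRST(S) = {y}
FOLLOW(B) = {y, z}
FOLLOW(S) = {$}
Therefore, FOLLOW(B) = {y, z}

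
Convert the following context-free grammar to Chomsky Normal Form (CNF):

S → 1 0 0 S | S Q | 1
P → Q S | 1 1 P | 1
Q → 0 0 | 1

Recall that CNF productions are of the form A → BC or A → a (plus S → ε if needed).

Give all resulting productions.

T1 → 1; T0 → 0; S → 1; P → 1; Q → 1; S → T1 X0; X0 → T0 X1; X1 → T0 S; S → S Q; P → Q S; P → T1 X2; X2 → T1 P; Q → T0 T0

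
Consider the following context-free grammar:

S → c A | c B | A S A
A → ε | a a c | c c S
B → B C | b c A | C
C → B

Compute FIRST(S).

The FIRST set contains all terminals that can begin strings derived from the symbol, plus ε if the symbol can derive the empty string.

We compute FIRST(S) using the standard algorithm.
FIRST(A) = {a, c, ε}
FIRST(B) = {b}
FIRST(C) = {b}
FIRST(S) = {a, c}
Therefore, FIRST(S) = {a, c}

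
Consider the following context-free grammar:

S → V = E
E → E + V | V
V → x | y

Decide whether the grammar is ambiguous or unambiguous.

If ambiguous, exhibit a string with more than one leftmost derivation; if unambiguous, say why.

Unambiguous - every string in the language has a unique leftmost derivation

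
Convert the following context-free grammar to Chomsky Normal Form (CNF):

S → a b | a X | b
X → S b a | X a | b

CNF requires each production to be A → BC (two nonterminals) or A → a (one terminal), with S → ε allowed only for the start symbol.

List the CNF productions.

TA → a; TB → b; S → b; X → b; S → TA TB; S → TA X; X → S X0; X0 → TB TA; X → X TA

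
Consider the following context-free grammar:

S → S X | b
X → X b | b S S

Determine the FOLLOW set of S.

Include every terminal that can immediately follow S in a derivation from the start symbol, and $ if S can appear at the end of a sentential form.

We compute FOLLOW(S) using the standard algorithm.
FOLLOW(S) starts with {$}.
FIRST(S) = {b}
FIRST(X) = {b}
FOLLOW(S) = {$, b}
FOLLOW(X) = {$, b}
Therefore, FOLLOW(S) = {$, b}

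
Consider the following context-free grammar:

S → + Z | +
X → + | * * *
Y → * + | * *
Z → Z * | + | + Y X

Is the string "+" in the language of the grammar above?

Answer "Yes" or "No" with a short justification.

Yes - a valid derivation exists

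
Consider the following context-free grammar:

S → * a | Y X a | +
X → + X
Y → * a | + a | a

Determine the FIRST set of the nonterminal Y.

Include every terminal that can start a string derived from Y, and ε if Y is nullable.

We compute FIRST(Y) using the standard algorithm.
FIRST(S) = {*, +, a}
FIRST(X) = {+}
FIRST(Y) = {*, +, a}
Therefore, FIRST(Y) = {*, +, a}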